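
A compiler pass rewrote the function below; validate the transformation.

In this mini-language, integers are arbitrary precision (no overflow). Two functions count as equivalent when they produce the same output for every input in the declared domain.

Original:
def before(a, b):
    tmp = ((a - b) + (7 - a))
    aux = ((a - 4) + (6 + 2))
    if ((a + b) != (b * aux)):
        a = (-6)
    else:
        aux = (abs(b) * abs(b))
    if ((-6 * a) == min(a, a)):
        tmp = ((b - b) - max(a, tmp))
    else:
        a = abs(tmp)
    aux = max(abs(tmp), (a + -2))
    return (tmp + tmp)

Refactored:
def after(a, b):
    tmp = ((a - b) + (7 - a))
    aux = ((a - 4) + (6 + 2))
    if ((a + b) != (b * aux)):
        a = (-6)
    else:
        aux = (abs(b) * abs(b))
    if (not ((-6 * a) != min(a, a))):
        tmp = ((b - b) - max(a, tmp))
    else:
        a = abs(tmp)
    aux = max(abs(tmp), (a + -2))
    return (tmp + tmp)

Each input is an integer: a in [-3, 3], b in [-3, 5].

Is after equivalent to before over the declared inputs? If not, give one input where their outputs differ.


Equivalent — the differences include boolean connective usage differs; comparison usage differs, yet no declared input distinguishes the two.
Spot check at a=-1, b=-2 — before: tmp := 9 | aux := 3 | ((a + b) != (b * aux)): true | a := -6 | ((-6 * a) == min(a, a)): false | a := 9 | aux := 9 | result 18. after: tmp := 9 | aux := 3 | ((a + b) != (b * aux)): true | a := -6 | (not ((-6 * a) != min(a, a))): false | a := 9 | aux := 9 | result 18. Both give 18.
An exhaustive pass over the 63 declared inputs shows identical outputs.
verdict: equivalent


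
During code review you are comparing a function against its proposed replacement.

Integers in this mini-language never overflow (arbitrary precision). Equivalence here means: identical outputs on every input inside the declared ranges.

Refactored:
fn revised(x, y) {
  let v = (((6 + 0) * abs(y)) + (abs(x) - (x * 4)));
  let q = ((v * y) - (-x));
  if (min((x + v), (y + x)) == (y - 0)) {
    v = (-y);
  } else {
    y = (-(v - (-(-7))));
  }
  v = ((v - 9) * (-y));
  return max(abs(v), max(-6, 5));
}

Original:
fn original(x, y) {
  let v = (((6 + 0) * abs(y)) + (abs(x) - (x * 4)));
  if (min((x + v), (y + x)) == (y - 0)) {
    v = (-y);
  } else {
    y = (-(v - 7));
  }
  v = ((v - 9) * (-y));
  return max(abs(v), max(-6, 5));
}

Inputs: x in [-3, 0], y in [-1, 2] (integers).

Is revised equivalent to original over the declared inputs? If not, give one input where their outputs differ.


Reading the diff, among the changes: arithmetic usage differs; and statement counts differ; and local variable names differ.
One worked example (x=0, y=-1) — original: v = 6; (min((x + v), (y + x)) == (y - 0)) -> true; v = 1; v = -8; return 8; revised: v = 6; q = -6; (min((x + v), (y + x)) == (y - 0)) -> true; v = 1; v = -8; return 8; agreement on 8.
An exhaustive pass over the 16 declared inputs shows identical outputs.
verdict: equivalent


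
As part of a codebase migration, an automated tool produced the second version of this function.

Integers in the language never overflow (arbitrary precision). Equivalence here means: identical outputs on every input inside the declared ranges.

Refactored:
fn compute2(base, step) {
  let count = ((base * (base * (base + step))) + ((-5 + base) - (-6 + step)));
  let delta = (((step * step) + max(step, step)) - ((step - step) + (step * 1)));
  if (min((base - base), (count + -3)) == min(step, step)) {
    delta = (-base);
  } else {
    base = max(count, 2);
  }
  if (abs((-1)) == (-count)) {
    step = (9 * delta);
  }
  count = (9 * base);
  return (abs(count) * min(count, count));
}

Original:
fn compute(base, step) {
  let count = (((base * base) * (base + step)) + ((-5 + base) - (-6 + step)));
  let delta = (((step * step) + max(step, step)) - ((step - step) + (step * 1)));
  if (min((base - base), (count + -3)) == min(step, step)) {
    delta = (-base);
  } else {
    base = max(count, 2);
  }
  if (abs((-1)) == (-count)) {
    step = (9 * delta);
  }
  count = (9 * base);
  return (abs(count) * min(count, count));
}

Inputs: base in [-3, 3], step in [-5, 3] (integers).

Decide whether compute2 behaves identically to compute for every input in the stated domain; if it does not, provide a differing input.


Changes here: same computation, different form; the full 63-point sweep finds no disagreement.
verdict: equivalent


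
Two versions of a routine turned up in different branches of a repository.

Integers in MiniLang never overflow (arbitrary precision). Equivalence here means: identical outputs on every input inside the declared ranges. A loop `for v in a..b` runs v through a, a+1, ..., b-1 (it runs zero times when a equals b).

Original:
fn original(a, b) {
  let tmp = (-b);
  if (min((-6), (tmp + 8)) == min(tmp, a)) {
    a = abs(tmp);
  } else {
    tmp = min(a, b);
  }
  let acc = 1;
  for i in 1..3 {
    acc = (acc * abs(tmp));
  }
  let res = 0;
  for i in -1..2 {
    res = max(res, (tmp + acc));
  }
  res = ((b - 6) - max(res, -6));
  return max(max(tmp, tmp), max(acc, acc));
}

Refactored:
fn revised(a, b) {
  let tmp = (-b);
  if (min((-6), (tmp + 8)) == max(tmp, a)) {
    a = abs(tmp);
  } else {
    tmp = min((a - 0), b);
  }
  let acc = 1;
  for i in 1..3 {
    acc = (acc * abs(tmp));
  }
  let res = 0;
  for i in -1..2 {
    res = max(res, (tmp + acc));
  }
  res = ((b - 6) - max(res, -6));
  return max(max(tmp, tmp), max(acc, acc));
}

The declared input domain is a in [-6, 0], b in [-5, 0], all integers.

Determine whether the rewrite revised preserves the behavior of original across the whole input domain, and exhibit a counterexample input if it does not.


The rewrite breaks on a=-6, b=-5, where the results are 25 and 36.
original: tmp = 5; (min((-6), (tmp + 8)) == min(tmp, a)) -> true; a = 5; acc = 1; [i=1]; acc = 5; [i=2]; acc = 25; res = 0; [i=-1]; res = 30; [i=0]; res = 30; [i=1]; res = 30; res = -41; return 25
revised: tmp = 5; (min((-6), (tmp + 8)) == max(tmp, a)) -> false; tmp = -6; acc = 1; [i=1]; acc = 6; [i=2]; acc = 36; res = 0; [i=-1]; res = 30; [i=0]; res = 30; [i=1]; res = 30; res = -41; return 36
verdict: not equivalent; witness: a=-6, b=-5


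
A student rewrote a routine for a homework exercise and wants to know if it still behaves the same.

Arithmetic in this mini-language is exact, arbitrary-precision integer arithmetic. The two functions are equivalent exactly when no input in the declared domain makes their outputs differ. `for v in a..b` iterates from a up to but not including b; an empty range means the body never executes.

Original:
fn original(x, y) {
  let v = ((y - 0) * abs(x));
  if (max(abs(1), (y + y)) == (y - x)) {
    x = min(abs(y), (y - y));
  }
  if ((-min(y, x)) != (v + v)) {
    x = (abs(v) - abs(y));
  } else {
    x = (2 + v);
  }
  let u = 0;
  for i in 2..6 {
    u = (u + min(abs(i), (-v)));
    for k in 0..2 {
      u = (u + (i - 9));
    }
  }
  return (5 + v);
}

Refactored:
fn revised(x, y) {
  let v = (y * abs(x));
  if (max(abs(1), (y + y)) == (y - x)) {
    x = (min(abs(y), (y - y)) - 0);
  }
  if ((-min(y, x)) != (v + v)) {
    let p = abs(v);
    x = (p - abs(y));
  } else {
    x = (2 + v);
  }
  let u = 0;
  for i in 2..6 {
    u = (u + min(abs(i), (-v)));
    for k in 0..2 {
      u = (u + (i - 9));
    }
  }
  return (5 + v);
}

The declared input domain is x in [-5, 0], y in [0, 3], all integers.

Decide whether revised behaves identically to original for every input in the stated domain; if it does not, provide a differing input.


Equivalent — the differences include statement counts differ, and local variable names differ, yet no declared input distinguishes the two.
As a probe, take x=-4, y=0: original runs v := 0 | (max(abs(1), (y + y)) == (y - x)): false | ((-min(y, x)) != (v + v)): true | x := 0 | u := 0 | iter i=2: | u := 0 | iter k=0: | u := -7 | iter k=1: | u := -14 | iter i=3: | u := -14 | iter k=0: | u := -20 | iter k=1: | u := -26 | iter i=4: | u := -26 | iter k=0: | u := -31 | iter k=1: | u := -36 | iter i=5: | u := -36 | iter k=0: | u := -40 | iter k=1: | u := -44 | result 5; revised runs v := 0 | (max(abs(1), (y + y)) == (y - x)): false | ((-min(y, x)) != (v + v)): true | p := 0 | x := 0 | u := 0 | iter i=2: | u := 0 | iter k=0: | u := -7 | iter k=1: | u := -14 | iter i=3: | u := -14 | iter k=0: | u := -20 | iter k=1: | u := -26 | iter i=4: | u := -26 | iter k=0: | u := -31 | iter k=1: | u := -36 | iter i=5: | u := -36 | iter k=0: | u := -40 | iter k=1: | u := -44 | result 5; both end at 5.
Sweeping the whole domain (24 inputs) finds no disagreement.
verdict: equivalent


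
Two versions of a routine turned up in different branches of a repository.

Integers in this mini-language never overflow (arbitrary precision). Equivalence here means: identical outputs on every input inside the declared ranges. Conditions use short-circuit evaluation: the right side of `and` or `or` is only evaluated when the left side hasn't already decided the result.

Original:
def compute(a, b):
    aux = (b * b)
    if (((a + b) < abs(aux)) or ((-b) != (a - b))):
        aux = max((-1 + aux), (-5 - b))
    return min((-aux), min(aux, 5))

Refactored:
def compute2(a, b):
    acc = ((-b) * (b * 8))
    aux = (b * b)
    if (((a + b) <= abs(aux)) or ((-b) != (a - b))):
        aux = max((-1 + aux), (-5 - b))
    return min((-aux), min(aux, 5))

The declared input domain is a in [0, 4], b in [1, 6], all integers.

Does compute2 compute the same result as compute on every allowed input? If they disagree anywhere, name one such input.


Run the pair on a=0, b=1.
compute: aux = 1; (((a + b) < abs(aux)) or ((-b) != (a - b))) -> false; return -1
compute2: acc = -8; aux = 1; (((a + b) <= abs(aux)) or ((-b) != (a - b))) -> true; aux = 0; return 0
-1 against 0: the behavior changed.
verdict: not equivalent; witness: a=0, b=1


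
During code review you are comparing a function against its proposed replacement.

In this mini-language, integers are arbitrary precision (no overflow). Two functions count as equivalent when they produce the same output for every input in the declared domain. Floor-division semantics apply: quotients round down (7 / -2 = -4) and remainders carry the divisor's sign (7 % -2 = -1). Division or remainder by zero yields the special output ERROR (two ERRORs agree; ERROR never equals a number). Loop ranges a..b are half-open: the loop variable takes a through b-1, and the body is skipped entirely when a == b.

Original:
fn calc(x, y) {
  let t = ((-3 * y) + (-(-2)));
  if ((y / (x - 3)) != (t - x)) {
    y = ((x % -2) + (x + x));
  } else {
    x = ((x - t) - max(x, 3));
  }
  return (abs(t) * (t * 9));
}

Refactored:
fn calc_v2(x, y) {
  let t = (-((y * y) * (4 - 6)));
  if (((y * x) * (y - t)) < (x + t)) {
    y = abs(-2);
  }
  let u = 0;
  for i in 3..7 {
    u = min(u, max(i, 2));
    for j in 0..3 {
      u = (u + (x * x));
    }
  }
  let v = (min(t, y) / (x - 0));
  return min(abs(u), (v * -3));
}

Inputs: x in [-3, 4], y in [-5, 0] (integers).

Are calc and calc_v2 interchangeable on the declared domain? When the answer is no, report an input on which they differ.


At x=-3, y=-5: calc gives 2601, calc_v2 gives 3.
verdict: not equivalent; witness: x=-3, y=-5


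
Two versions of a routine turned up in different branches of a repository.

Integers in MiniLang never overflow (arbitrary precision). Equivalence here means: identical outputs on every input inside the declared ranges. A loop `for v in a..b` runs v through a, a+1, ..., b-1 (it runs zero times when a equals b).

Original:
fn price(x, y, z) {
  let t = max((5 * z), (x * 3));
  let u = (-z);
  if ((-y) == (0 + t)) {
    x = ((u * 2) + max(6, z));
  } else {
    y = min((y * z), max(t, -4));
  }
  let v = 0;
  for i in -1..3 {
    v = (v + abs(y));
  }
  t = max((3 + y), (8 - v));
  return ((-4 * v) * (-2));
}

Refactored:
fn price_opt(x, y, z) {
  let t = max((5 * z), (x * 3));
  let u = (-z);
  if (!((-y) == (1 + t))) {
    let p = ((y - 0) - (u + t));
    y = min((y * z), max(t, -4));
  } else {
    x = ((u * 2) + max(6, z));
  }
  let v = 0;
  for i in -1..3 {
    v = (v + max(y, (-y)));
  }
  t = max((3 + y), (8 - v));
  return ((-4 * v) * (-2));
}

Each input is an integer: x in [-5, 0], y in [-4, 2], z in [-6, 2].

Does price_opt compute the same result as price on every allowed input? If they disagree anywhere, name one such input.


There is a counterexample at x=-5, y=-1, z=0: 0 on one side, 32 on the other.
price: t := 0 | u := 0 | ((-y) == (0 + t)): false | y := 0 | v := 0 | iter i=-1: | v := 0 | iter i=0: | v := 0 | iter i=1: | v := 0 | iter i=2: | v := 0 | t := 8 | result 0
price_opt: t := 0 | u := 0 | (!((-y) == (1 + t))): false | x := 6 | v := 0 | iter i=-1: | v := 1 | iter i=0: | v := 2 | iter i=1: | v := 3 | iter i=2: | v := 4 | t := 4 | result 32
verdict: not equivalent; witness: x=-5, y=-1, z=0


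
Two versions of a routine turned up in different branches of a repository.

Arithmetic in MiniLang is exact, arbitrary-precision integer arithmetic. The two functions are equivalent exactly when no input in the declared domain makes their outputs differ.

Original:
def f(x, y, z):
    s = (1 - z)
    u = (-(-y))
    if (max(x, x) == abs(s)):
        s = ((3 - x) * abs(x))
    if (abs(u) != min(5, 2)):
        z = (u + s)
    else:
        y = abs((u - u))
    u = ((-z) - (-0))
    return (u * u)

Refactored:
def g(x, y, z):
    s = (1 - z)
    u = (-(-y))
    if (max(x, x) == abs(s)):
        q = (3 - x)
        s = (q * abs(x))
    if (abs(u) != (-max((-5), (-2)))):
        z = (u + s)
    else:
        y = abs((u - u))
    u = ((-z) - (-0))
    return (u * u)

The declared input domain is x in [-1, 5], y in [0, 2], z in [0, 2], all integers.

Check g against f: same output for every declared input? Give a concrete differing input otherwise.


Side by side, the visible changes include: min/max/abs usage differs, and local variable names differ, and statement counts differ.
Tracing x=3, y=1, z=1: f: s = 0; u = 1; (max(x, x) == abs(s)) -> false; (abs(u) != min(5, 2)) -> true; z = 1; u = -1; return 1 | g: s = 0; u = 1; (max(x, x) == abs(s)) -> false; (abs(u) != (-max((-5), (-2)))) -> true; z = 1; u = -1; return 1 — matching result 1.
Checked all 63 inputs in the declared domain: the outputs agree on every one.
verdict: equivalent


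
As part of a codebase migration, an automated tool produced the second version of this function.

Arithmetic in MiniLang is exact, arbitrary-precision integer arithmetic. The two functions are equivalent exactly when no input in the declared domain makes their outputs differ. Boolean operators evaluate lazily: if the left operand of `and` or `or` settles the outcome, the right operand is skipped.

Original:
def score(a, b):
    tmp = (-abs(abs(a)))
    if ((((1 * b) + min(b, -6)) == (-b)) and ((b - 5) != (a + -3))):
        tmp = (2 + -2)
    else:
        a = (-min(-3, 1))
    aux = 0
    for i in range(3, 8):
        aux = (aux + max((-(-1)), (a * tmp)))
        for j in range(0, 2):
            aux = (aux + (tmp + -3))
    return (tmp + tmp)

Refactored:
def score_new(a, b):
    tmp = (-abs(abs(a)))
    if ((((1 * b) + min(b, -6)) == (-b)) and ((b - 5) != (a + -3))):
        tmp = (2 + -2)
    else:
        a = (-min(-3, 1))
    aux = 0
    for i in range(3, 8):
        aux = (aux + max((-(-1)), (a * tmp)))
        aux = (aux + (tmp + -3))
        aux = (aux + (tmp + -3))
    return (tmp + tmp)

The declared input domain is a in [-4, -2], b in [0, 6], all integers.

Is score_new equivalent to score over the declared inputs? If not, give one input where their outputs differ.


Although constant usage differs, local variable names differ, arithmetic usage differs, loop structure differs, 21/21 inputs agree.
verdict: equivalent


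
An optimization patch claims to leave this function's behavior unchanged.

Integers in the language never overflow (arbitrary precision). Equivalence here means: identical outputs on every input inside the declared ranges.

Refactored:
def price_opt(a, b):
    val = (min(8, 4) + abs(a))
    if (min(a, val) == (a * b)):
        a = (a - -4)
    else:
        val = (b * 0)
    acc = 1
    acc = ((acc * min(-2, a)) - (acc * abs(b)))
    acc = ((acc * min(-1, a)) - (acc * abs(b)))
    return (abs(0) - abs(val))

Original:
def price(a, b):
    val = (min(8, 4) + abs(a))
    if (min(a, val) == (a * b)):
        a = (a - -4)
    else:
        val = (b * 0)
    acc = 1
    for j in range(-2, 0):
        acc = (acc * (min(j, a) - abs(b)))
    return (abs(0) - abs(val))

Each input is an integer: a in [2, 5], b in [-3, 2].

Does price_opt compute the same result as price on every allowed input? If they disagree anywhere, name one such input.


Side by side, the visible changes include: local variable names differ; min/max/abs usage differs; loop structure differs; constant usage differs; arithmetic usage differs.
Tracing a=2, b=-3: price: val=6, then (min(a, val) == (a * b)) is false, then val=0, then acc=1, then (j=-2), then acc=-5, then (j=-1), then acc=20, then returns 0 | price_opt: val=6, then (min(a, val) == (a * b)) is false, then val=0, then acc=1, then acc=-5, then acc=20, then returns 0 — matching result 0.
Checked all 24 inputs in the declared domain: the outputs agree on every one.
verdict: equivalent


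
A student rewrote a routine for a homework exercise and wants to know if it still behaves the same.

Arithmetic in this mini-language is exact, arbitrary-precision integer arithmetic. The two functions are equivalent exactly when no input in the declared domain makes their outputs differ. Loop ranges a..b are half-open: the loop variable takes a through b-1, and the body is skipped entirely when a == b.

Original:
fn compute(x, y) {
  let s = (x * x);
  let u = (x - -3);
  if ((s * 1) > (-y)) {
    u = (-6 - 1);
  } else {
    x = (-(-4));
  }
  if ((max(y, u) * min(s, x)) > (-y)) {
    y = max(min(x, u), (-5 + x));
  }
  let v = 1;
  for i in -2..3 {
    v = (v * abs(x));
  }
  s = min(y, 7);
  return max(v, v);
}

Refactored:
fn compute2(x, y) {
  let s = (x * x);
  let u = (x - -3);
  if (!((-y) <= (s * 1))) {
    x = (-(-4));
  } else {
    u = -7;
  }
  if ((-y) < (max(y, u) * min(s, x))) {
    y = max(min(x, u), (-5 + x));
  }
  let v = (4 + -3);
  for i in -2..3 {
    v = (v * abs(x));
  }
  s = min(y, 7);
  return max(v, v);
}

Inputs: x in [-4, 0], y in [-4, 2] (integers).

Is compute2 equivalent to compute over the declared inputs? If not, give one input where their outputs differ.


Evaluate both at x=-2, y=-4.
compute: s becomes 4; next u becomes 1; next ((s * 1) > (-y)) evaluates to false; next x becomes 4; next ((max(y, u) * min(s, x)) > (-y)) evaluates to false; next v becomes 1; next at i=-2:; next v becomes 4; next at i=-1:; next v becomes 16; next at i=0:; next v becomes 64; next at i=1:; next v becomes 256; next at i=2:; next v becomes 1024; next s becomes -4; next final value 1024
compute2: s becomes 4; next u becomes 1; next (!((-y) <= (s * 1))) evaluates to false; next u becomes -7; next ((-y) < (max(y, u) * min(s, x))) evaluates to true; next y becomes -7; next v becomes 1; next at i=-2:; next v becomes 2; next at i=-1:; next v becomes 4; next at i=0:; next v becomes 8; next at i=1:; next v becomes 16; next at i=2:; next v becomes 32; next s becomes -7; next final value 32
1024 != 32, so the rewrite changes behavior.
verdict: not equivalent; witness: x=-2, y=-4


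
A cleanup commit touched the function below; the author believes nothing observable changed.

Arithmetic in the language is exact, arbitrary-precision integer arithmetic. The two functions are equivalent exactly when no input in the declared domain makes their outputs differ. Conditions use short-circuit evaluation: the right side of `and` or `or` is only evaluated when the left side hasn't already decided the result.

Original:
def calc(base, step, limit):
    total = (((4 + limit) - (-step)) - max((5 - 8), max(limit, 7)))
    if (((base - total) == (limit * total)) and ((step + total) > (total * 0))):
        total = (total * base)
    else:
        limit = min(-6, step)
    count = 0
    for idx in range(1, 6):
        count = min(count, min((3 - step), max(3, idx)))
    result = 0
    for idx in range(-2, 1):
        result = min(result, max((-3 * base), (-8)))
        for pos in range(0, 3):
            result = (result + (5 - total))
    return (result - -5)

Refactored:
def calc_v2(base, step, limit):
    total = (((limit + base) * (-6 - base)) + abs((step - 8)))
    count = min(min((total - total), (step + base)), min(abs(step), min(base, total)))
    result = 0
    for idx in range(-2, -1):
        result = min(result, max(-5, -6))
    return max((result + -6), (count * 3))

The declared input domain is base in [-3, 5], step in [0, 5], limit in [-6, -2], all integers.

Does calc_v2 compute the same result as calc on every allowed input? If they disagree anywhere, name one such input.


At base=-3, step=0, limit=-6: calc gives 56, calc_v2 gives -9.
verdict: not equivalent; witness: base=-3, step=0, limit=-6


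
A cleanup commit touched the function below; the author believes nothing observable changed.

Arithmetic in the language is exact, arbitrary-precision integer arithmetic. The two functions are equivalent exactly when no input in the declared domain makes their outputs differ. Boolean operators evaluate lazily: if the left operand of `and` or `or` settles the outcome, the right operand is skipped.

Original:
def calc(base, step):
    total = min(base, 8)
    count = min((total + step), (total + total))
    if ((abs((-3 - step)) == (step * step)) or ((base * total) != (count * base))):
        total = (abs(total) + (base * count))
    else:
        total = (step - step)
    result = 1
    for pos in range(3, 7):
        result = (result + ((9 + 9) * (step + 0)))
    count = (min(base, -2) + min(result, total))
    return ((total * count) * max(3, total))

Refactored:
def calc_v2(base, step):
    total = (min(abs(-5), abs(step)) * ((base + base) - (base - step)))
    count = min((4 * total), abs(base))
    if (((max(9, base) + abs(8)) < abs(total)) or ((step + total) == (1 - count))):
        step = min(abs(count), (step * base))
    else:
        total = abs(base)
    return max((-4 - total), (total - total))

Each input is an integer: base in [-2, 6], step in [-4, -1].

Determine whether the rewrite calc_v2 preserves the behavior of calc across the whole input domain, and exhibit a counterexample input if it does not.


Run the pair on base=-2, step=-4.
calc: total = -2; count = -6; ((abs((-3 - step)) == (step * step)) or ((base * total) != (count * base))) -> true; total = 14; result = 1; [pos=3]; result = -71; [pos=4]; result = -143; [pos=5]; result = -215; [pos=6]; result = -287; count = -289; return -56644
calc_v2: total = -24; count = -96; (((max(9, base) + abs(8)) < abs(total)) or ((step + total) == (1 - count))) -> true; step = 8; return 20
-56644 != 20, so the rewrite changes behavior.
verdict: not equivalent; witness: base=-2, step=-4


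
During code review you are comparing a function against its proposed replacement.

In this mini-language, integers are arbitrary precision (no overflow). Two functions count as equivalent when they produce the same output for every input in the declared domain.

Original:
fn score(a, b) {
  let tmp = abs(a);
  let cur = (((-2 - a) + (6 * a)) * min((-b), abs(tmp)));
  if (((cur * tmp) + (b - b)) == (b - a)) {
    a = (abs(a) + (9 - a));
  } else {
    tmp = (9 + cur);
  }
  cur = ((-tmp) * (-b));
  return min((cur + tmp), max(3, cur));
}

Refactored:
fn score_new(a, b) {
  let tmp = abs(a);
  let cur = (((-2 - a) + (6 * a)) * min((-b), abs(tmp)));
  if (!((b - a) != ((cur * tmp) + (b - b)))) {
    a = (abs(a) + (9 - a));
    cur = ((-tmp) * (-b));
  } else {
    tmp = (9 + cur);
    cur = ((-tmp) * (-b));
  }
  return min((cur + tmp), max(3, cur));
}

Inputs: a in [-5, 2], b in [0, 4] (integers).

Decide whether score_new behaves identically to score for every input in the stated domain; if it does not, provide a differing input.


Although comparison usage differs, boolean connective usage differs, statement counts differ, arithmetic usage differs, 40/40 inputs agree.
verdict: equivalent


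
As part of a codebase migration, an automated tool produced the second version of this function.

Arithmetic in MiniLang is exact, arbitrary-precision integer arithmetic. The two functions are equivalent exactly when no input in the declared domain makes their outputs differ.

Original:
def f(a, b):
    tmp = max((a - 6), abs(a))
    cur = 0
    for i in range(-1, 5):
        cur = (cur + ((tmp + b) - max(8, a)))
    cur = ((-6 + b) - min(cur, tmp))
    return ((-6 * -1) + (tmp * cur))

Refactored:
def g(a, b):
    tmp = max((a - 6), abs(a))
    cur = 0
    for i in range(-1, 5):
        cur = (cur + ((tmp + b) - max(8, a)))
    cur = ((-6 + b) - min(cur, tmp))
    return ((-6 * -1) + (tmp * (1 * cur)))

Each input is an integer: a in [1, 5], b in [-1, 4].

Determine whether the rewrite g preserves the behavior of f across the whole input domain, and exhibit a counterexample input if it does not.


Side by side, the visible changes include: constant usage differs, arithmetic usage differs.
Tracing a=1, b=-1: f: tmp becomes 1; next cur becomes 0; next at i=-1:; next cur becomes -8; next at i=0:; next cur becomes -16; next at i=1:; next cur becomes -24; next at i=2:; next cur becomes -32; next at i=3:; next cur becomes -40; next at i=4:; next cur becomes -48; next cur becomes 41; next final value 47 | g: tmp becomes 1; next cur becomes 0; next at i=-1:; next cur becomes -8; next at i=0:; next cur becomes -16; next at i=1:; next cur becomes -24; next at i=2:; next cur becomes -32; next at i=3:; next cur becomes -40; next at i=4:; next cur becomes -48; next cur becomes 41; next final value 47 — matching result 47.
Sweeping the whole domain (30 inputs) finds no disagreement.
verdict: equivalent


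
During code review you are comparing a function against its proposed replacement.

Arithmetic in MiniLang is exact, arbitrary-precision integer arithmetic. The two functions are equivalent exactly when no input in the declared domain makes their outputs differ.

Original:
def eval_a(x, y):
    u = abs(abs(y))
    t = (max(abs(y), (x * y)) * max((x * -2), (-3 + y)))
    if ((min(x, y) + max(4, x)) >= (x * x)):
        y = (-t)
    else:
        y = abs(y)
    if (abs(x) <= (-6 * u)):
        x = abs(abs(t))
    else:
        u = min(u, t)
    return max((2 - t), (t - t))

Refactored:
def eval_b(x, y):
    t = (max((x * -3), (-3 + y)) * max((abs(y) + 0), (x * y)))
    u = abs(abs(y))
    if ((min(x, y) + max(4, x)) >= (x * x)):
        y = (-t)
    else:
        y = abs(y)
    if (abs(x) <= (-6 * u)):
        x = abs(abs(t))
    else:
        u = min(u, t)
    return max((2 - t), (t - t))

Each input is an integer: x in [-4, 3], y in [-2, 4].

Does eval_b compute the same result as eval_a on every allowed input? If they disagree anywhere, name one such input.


Input x=1, y=-2: 6 from eval_a versus 8 from eval_b.
verdict: not equivalent; witness: x=1, y=-2


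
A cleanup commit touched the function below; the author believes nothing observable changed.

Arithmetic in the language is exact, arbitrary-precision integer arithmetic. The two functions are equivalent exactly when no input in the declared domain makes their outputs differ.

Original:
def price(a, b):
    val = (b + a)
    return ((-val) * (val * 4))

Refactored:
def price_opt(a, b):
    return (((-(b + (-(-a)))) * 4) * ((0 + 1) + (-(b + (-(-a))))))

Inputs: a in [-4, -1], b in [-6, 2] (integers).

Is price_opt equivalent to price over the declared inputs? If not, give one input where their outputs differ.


Input a=-4, b=-6: -400 from price versus 440 from price_opt.
verdict: not equivalent; witness: a=-4, b=-6


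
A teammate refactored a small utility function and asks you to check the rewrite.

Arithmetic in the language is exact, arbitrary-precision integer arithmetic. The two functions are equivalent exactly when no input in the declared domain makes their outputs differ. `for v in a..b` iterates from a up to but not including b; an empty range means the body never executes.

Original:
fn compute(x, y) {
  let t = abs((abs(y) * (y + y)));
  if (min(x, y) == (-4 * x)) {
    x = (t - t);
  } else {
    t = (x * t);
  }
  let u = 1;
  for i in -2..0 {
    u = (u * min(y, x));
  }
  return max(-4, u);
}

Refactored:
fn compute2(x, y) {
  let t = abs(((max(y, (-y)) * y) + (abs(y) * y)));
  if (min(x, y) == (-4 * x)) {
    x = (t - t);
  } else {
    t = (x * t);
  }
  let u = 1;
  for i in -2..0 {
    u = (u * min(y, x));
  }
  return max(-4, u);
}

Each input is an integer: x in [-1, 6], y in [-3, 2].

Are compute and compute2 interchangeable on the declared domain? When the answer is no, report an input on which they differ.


The two are interchangeable: arithmetic usage differs; and min/max/abs usage differs, and every declared input agrees.
As a probe, take x=0, y=-3: compute runs t := 18 | (min(x, y) == (-4 * x)): false | t := 0 | u := 1 | iter i=-2: | u := -3 | iter i=-1: | u := 9 | result 9; compute2 runs t := 18 | (min(x, y) == (-4 * x)): false | t := 0 | u := 1 | iter i=-2: | u := -3 | iter i=-1: | u := 9 | result 9; both end at 9.
Across all 48 domain points the two functions coincide.
verdict: equivalent


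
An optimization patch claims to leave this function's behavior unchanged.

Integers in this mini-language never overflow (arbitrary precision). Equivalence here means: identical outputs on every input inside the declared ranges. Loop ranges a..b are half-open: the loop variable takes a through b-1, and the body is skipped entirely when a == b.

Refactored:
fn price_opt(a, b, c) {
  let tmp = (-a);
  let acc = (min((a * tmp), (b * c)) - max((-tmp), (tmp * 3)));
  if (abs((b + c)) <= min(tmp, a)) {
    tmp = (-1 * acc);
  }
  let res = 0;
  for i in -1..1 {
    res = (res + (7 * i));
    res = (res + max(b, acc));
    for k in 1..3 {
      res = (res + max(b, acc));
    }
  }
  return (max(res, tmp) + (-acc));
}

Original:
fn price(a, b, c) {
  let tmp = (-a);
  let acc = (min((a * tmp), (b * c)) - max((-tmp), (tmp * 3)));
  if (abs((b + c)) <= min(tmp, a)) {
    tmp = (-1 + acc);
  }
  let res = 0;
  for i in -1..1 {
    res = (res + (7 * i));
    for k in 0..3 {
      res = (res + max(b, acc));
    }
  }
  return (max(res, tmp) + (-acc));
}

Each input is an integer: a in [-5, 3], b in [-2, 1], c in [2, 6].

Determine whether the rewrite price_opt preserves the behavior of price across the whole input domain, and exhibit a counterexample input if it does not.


At a=0, b=-2, c=2: price gives -1, price_opt gives 8.
verdict: not equivalent; witness: a=0, b=-2, c=2


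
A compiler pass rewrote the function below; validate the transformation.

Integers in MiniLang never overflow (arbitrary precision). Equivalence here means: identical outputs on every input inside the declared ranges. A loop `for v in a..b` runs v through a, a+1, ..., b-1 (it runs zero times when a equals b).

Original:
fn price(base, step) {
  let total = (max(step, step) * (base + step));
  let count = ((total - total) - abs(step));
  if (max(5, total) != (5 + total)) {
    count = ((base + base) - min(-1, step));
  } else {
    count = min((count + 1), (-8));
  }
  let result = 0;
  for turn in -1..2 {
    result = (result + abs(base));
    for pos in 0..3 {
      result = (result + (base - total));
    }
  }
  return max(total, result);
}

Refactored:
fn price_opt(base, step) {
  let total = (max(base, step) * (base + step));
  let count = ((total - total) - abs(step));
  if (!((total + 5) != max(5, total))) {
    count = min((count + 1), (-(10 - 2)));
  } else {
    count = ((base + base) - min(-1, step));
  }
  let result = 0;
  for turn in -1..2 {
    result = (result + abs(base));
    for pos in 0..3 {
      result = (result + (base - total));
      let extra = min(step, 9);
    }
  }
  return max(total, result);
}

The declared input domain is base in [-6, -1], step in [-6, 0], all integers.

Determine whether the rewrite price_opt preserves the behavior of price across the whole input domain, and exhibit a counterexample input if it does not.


The rewrite breaks on base=-5, step=-6, where the results are 66 and 55.
price: total = 66; count = -6; (max(5, total) != (5 + total)) -> true; count = -4; result = 0; [turn=-1]; result = 5; [pos=0]; result = -66; [pos=1]; result = -137; [pos=2]; result = -208; [turn=0]; result = -203; [pos=0]; result = -274; [pos=1]; result = -345; [pos=2]; result = -416; [turn=1]; result = -411; [pos=0]; result = -482; [pos=1]; result = -553; [pos=2]; result = -624; return 66
price_opt: total = 55; count = -6; (!((total + 5) != max(5, total))) -> false; count = -4; result = 0; [turn=-1]; result = 5; [pos=0]; result = -55; extra = -6; [pos=1]; result = -115; extra = -6; [pos=2]; result = -175; extra = -6; [turn=0]; result = -170; [pos=0]; result = -230; extra = -6; [pos=1]; result = -290; extra = -6; [pos=2]; result = -350; extra = -6; [turn=1]; result = -345; [pos=0]; result = -405; extra = -6; [pos=1]; result = -465; extra = -6; [pos=2]; result = -525; extra = -6; return 55
verdict: not equivalent; witness: base=-5, step=-6


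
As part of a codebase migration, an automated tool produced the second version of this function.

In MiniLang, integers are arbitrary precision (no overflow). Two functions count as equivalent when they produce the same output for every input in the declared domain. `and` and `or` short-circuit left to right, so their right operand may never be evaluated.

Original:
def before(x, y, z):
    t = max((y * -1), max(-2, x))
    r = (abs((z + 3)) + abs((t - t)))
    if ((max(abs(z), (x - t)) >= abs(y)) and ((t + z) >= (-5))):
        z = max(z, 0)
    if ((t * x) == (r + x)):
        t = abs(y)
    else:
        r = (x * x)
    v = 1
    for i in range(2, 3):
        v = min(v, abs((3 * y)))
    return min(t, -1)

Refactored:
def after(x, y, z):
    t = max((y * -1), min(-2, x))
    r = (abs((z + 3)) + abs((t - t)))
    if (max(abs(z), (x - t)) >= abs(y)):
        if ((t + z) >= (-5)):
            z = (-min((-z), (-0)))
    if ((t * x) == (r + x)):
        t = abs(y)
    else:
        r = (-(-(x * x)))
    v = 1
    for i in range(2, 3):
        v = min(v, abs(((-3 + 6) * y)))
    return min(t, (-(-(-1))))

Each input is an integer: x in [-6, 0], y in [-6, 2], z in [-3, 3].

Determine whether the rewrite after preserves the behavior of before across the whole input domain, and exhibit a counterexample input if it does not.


There is a counterexample at x=-1, y=2, z=-3: -1 on one side, -2 on the other.
before: t=-1, then r=0, then ((max(abs(z), (x - t)) >= abs(y)) and ((t + z) >= (-5))) is true, then z=0, then ((t * x) == (r + x)) is false, then r=1, then v=1, then (i=2), then v=1, then returns -1
after: t=-2, then r=0, then (max(abs(z), (x - t)) >= abs(y)) is true, then ((t + z) >= (-5)) is true, then z=0, then ((t * x) == (r + x)) is false, then r=1, then v=1, then (i=2), then v=1, then returns -2
verdict: not equivalent; witness: x=-1, y=2, z=-3


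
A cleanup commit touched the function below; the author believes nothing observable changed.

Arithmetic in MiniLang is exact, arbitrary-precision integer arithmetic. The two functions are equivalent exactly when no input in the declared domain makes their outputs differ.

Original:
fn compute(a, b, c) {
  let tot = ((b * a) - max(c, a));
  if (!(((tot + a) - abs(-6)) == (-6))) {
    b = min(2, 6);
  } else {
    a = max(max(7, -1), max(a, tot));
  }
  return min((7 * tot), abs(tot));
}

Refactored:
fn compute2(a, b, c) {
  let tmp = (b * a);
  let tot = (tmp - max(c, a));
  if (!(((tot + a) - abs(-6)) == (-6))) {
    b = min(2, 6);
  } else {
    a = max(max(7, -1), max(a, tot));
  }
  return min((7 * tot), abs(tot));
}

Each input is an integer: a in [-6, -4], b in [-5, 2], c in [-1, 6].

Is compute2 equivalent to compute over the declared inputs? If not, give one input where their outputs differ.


Reading the diff, among the changes: local variable names differ, and statement counts differ.
Tracing a=-5, b=1, c=5: compute: tot=-10, then (!(((tot + a) - abs(-6)) == (-6))) is true, then b=2, then returns -70 | compute2: tmp=-5, then tot=-10, then (!(((tot + a) - abs(-6)) == (-6))) is true, then b=2, then returns -70 — matching result -70.
Every one of the 192 inputs gives matching results.
verdict: equivalent


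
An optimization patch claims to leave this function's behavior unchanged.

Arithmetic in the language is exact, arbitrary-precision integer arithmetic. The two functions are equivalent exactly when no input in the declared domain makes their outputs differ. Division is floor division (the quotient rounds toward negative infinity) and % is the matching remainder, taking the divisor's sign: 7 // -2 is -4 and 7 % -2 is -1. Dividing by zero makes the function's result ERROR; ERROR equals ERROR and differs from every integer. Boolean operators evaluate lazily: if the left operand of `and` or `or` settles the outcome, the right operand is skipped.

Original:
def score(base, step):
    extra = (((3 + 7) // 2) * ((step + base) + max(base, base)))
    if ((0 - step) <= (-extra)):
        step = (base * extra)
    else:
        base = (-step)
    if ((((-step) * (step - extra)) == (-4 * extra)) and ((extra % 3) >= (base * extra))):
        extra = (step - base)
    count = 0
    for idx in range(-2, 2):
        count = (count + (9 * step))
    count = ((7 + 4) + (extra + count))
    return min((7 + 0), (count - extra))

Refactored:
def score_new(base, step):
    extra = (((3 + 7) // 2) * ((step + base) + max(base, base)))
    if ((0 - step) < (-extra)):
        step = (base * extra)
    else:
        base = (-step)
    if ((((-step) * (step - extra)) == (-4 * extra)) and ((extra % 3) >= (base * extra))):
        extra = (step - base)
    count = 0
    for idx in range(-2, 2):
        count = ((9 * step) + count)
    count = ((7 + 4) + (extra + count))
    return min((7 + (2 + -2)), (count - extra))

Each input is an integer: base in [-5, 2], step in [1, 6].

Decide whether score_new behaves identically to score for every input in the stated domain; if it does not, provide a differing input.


On input base=-2, step=5, score returns -349 while score_new returns 7.
verdict: not equivalent; witness: base=-2, step=5


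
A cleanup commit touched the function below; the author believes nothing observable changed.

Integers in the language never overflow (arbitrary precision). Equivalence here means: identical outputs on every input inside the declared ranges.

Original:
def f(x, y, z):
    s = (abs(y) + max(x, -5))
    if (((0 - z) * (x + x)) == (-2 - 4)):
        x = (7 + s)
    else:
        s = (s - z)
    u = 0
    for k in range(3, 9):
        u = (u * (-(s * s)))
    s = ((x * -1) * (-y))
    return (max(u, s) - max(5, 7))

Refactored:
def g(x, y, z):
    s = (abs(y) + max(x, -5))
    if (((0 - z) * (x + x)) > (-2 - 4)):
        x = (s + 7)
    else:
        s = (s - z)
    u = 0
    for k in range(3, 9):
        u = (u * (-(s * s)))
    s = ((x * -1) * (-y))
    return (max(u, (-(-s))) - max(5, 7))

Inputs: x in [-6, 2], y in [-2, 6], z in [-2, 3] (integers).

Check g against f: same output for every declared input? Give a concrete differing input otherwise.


Evaluate both at x=-6, y=-2, z=0.
f: s = -3; (((0 - z) * (x + x)) == (-2 - 4)) -> false; s = -3; u = 0; [k=3]; u = 0; [k=4]; u = 0; [k=5]; u = 0; [k=6]; u = 0; [k=7]; u = 0; [k=8]; u = 0; s = 12; return 5
g: s = -3; (((0 - z) * (x + x)) > (-2 - 4)) -> true; x = 4; u = 0; [k=3]; u = 0; [k=4]; u = 0; [k=5]; u = 0; [k=6]; u = 0; [k=7]; u = 0; [k=8]; u = 0; s = -8; return -7
5 and -7 differ, so these are not the same function on this domain.
verdict: not equivalent; witness: x=-6, y=-2, z=0


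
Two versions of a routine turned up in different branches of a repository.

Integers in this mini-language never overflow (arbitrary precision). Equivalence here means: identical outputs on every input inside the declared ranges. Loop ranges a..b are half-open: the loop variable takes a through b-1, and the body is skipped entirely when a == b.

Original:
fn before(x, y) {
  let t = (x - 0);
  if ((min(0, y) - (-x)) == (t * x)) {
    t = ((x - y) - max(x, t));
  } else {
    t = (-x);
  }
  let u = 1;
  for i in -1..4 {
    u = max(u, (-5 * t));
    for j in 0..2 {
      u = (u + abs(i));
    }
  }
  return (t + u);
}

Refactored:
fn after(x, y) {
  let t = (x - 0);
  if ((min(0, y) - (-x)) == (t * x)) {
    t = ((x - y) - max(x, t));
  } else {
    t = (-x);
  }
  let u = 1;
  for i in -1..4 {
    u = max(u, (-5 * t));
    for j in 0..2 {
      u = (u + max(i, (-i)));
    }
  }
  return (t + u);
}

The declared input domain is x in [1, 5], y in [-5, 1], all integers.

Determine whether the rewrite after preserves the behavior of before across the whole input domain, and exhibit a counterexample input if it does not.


Side by side, the visible changes include: min/max/abs usage differs.
Spot check at x=4, y=-3 — before: t becomes 4; next ((min(0, y) - (-x)) == (t * x)) evaluates to false; next t becomes -4; next u becomes 1; next at i=-1:; next u becomes 20; next at j=0:; next u becomes 21; next at j=1:; next u becomes 22; next at i=0:; next u becomes 22; next at j=0:; next u becomes 22; next at j=1:; next u becomes 22; next at i=1:; next u becomes 22; next at j=0:; next u becomes 23; next at j=1:; next u becomes 24; next at i=2:; next u becomes 24; next at j=0:; next u becomes 26; next at j=1:; next u becomes 28; next at i=3:; next u becomes 28; next at j=0:; next u becomes 31; next at j=1:; next u becomes 34; next final value 30. after: t becomes 4; next ((min(0, y) - (-x)) == (t * x)) evaluates to false; next t becomes -4; next u becomes 1; next at i=-1:; next u becomes 20; next at j=0:; next u becomes 21; next at j=1:; next u becomes 22; next at i=0:; next u becomes 22; next at j=0:; next u becomes 22; next at j=1:; next u becomes 22; next at i=1:; next u becomes 22; next at j=0:; next u becomes 23; next at j=1:; next u becomes 24; next at i=2:; next u becomes 24; next at j=0:; next u becomes 26; next at j=1:; next u becomes 28; next at i=3:; next u becomes 28; next at j=0:; next u becomes 31; next at j=1:; next u becomes 34; next final value 30. Both give 30.
Across all 35 domain points the two functions coincide.
verdict: equivalent
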